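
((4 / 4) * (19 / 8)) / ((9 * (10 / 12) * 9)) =19 / 540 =0.04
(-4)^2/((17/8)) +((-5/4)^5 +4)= 147579/17408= 8.48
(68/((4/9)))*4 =612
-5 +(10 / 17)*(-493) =-295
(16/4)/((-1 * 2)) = -2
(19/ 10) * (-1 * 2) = -19/ 5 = -3.80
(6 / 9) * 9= 6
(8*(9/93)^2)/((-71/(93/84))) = -18/15407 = -0.00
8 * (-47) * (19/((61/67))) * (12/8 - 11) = 4547156/61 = 74543.54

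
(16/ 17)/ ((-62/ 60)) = -480/ 527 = -0.91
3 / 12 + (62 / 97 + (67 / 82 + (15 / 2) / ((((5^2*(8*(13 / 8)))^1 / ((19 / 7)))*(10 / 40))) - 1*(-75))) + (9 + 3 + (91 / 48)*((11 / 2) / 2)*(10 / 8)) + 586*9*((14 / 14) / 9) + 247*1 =1290321179059 / 1389722880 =928.47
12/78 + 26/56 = 225/364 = 0.62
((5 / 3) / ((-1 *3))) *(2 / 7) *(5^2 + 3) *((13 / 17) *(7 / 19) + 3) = -42400 / 2907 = -14.59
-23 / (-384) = 23 / 384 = 0.06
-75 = -75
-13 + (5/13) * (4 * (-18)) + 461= 5464/13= 420.31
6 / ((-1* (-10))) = 0.60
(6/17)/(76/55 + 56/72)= 2970/18173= 0.16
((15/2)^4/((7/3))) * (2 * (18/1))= 1366875/28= 48816.96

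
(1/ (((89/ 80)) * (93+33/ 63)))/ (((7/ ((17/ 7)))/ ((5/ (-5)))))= -1020/ 305893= -0.00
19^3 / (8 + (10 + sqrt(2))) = 61731 / 161-6859 * sqrt(2) / 322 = 353.30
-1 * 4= -4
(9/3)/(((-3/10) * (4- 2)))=-5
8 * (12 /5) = 96 /5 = 19.20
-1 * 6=-6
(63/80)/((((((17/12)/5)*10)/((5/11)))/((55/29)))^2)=0.07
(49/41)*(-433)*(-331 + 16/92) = 161440153/943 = 171198.47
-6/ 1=-6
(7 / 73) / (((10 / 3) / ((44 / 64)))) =231 / 11680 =0.02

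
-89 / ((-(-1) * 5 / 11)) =-979 / 5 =-195.80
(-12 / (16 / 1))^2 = 9 / 16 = 0.56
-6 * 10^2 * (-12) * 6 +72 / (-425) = 18359928 / 425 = 43199.83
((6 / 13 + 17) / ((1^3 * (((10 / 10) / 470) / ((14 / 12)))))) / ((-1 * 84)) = -53345 / 468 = -113.99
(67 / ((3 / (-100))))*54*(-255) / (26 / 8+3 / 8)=246024000 / 29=8483586.21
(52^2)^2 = 7311616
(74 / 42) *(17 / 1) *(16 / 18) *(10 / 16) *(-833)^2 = 311754415 / 27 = 11546459.81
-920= -920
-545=-545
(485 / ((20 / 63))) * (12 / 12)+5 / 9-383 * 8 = -55285 / 36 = -1535.69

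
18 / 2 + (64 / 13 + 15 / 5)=16.92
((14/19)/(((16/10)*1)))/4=35/304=0.12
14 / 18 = 7 / 9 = 0.78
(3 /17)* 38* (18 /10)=1026 /85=12.07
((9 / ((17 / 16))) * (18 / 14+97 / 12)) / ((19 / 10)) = 94440 / 2261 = 41.77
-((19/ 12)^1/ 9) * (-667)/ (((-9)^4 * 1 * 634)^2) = 12673/ 1868711880917808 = 0.00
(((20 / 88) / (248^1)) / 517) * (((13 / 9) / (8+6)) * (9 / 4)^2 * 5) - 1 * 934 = -590146447507 / 631848448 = -934.00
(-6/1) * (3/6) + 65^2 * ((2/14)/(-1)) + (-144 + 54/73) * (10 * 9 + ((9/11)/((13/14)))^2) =-142229604058/10449439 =-13611.22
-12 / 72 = -0.17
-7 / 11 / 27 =-7 / 297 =-0.02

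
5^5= 3125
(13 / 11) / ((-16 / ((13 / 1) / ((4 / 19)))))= -3211 / 704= -4.56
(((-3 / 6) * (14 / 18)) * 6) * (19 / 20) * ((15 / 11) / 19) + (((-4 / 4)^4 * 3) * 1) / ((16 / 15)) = 467 / 176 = 2.65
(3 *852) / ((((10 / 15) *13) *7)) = 3834 / 91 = 42.13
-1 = -1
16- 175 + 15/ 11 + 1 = -1723/ 11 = -156.64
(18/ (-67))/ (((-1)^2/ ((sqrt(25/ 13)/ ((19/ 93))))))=-8370 * sqrt(13)/ 16549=-1.82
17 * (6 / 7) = 102 / 7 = 14.57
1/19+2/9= 47/171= 0.27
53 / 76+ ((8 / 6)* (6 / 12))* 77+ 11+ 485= 124951 / 228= 548.03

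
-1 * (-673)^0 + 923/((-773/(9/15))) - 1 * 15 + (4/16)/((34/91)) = -8435109/525640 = -16.05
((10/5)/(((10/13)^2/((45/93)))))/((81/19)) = 3211/8370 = 0.38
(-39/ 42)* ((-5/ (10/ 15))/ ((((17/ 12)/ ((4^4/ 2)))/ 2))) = 149760/ 119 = 1258.49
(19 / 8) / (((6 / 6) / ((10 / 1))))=95 / 4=23.75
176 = 176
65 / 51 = 1.27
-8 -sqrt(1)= -9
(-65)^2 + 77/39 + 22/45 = 2473066/585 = 4227.46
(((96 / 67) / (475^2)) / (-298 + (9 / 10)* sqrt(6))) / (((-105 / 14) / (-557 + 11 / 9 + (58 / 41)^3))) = -0.00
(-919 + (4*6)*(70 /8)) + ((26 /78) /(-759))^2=-3675972860 /5184729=-709.00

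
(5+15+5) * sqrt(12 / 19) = 50 * sqrt(57) / 19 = 19.87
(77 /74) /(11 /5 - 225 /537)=68915 /117956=0.58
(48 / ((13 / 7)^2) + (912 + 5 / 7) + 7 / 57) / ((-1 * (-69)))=2717042 / 202293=13.43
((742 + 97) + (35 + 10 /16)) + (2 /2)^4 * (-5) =6957 /8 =869.62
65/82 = 0.79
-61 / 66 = -0.92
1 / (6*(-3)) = -0.06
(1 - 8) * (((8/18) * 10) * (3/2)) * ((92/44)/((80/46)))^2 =-1958887/29040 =-67.45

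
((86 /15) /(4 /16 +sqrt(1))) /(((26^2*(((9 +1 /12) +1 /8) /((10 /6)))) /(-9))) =-2064 /186745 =-0.01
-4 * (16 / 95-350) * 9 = 1196424 / 95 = 12593.94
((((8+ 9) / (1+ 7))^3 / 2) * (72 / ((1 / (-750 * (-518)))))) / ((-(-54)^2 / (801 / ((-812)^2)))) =-55.91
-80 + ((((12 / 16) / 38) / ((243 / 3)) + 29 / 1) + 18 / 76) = -50.76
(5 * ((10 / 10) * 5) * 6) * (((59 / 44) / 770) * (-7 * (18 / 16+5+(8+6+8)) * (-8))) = 199125 / 484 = 411.42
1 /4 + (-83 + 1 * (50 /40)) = -81.50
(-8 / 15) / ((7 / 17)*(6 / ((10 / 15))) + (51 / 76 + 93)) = -10336 / 1887165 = -0.01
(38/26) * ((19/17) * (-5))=-1805/221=-8.17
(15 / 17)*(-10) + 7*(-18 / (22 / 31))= -34851 / 187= -186.37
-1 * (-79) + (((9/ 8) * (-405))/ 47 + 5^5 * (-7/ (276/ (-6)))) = 4711857/ 8648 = 544.85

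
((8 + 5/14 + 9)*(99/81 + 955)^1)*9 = 1045629/7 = 149375.57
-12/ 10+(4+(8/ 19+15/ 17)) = 4.10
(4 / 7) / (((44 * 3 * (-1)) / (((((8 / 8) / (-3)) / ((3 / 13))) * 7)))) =13 / 297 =0.04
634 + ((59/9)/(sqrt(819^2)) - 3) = 4651160/7371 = 631.01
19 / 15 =1.27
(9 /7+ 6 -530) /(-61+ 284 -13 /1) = -3659 /1470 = -2.49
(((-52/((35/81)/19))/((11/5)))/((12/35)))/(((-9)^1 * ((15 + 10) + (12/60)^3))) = 154375/11462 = 13.47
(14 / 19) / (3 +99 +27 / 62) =868 / 120669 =0.01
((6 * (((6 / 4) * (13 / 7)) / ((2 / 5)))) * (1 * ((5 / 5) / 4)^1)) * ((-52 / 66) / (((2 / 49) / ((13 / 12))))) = -76895 / 352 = -218.45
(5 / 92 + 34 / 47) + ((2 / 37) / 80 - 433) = -691502649 / 1599880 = -432.22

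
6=6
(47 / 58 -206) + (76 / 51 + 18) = -185.70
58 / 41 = 1.41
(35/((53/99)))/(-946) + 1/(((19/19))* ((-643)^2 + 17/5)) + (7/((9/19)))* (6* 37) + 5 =23219104874438/7066935147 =3285.60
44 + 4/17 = 752/17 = 44.24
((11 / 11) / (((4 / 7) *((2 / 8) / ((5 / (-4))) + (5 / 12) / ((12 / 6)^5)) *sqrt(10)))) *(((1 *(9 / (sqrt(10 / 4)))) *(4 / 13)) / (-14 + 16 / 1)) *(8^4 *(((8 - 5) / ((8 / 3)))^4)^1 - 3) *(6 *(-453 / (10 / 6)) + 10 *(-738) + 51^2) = 2542305128832 / 23335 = 108948152.08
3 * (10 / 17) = 30 / 17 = 1.76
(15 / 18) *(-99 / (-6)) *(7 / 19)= 385 / 76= 5.07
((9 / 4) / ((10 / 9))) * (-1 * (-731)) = 1480.28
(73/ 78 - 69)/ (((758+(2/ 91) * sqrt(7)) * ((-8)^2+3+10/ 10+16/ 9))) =-183102101/ 142285794208+5309 * sqrt(7)/ 142285794208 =-0.00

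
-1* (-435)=435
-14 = -14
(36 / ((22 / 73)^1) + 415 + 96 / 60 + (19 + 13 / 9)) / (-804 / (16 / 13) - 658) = -1101868 / 2596275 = -0.42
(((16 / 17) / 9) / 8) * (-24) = -16 / 51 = -0.31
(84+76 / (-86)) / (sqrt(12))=1787*sqrt(3) / 129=23.99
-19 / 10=-1.90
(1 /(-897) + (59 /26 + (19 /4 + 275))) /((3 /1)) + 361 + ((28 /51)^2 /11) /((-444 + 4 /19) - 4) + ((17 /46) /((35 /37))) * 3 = 89390375499773 /195955022340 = 456.18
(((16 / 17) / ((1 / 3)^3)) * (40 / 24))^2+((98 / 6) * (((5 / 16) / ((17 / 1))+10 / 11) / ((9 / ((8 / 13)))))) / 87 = 116090229725 / 64718082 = 1793.78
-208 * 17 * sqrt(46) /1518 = -1768 * sqrt(46) /759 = -15.80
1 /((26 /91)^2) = 49 /4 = 12.25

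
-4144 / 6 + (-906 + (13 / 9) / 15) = -215537 / 135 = -1596.57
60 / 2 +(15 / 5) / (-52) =1557 / 52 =29.94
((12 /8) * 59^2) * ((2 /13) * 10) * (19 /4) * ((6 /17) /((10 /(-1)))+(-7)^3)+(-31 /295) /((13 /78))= -853352866791 /65195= -13089237.93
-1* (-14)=14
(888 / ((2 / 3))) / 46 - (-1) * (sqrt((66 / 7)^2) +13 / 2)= 44.89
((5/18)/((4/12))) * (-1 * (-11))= 55/6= 9.17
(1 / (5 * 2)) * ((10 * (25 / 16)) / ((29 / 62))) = 775 / 232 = 3.34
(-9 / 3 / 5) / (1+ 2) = -1 / 5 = -0.20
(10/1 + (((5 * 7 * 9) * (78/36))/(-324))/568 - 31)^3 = -17111741595401066327/1846742145564672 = -9265.91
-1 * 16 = -16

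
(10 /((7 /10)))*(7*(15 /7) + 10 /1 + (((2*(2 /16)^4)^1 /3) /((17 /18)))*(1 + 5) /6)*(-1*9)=-97920675 /30464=-3214.31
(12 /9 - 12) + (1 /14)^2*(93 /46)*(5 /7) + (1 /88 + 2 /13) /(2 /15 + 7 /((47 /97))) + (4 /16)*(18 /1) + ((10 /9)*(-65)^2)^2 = 82798440377389631221 /3757109648292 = 22037802.49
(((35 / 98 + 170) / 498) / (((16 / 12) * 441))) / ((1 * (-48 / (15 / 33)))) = -1325 / 240506112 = -0.00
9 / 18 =1 / 2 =0.50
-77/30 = -2.57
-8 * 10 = -80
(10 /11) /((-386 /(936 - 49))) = -4435 /2123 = -2.09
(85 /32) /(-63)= -85 /2016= -0.04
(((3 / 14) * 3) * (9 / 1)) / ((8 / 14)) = 81 / 8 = 10.12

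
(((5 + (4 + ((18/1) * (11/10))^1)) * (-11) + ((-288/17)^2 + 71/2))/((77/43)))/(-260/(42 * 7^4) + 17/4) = 10210526214/13616245115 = 0.75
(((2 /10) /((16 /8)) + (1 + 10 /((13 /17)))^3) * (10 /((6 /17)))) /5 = 1041880139 /65910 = 15807.62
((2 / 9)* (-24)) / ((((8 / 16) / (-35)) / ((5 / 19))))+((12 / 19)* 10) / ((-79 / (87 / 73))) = 32263880 / 328719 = 98.15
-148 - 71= -219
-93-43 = -136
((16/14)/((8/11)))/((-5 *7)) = -0.04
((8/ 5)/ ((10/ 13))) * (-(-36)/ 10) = 936/ 125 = 7.49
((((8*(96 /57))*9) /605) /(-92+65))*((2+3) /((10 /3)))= -128 /11495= -0.01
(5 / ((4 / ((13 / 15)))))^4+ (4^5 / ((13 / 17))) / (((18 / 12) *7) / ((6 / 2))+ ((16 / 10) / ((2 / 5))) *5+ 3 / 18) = 1109278667 / 19139328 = 57.96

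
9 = 9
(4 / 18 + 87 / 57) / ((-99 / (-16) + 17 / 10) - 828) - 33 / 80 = -372145187 / 897531120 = -0.41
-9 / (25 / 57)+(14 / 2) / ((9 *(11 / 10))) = -49037 / 2475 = -19.81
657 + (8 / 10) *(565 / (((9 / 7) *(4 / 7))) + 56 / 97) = 5555266 / 4365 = 1272.68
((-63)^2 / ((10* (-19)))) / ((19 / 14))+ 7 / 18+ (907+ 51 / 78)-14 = 185557804 / 211185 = 878.65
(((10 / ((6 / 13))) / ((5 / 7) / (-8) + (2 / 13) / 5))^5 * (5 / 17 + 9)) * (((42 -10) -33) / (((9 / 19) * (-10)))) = -222579103771630121152000000000 / 16300304658921447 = -13654904520438.43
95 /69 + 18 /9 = 233 /69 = 3.38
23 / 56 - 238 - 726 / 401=-5375961 / 22456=-239.40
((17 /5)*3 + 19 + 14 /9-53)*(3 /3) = -1001 /45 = -22.24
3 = 3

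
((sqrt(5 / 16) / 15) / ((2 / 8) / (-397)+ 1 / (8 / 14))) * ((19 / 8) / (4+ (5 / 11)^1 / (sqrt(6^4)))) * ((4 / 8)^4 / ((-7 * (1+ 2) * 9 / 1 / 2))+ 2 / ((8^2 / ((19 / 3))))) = 98986789 * sqrt(5) / 88991118720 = 0.00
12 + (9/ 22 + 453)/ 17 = 14463/ 374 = 38.67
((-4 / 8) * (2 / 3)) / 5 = -1 / 15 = -0.07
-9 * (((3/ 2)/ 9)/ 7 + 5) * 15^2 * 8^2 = -4557600/ 7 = -651085.71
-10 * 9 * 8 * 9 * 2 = -12960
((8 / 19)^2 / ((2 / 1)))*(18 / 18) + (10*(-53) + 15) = -185883 / 361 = -514.91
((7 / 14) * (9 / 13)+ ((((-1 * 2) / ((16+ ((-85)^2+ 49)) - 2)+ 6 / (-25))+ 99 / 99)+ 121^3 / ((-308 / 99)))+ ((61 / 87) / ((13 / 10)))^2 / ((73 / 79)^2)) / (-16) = 77352945289701090941 / 2173488523765650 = 35589.30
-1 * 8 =-8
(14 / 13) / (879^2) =14 / 10044333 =0.00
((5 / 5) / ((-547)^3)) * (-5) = 5 / 163667323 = 0.00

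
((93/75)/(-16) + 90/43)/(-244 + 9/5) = -34667/4165840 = -0.01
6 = 6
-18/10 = -9/5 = -1.80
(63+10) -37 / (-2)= 183 / 2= 91.50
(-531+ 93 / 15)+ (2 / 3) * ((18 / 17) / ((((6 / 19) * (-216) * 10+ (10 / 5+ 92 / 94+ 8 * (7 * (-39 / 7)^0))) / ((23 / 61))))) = -126179674343 / 240433635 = -524.80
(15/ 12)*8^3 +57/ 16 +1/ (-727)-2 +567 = 14057983/ 11632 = 1208.56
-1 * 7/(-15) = 7/15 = 0.47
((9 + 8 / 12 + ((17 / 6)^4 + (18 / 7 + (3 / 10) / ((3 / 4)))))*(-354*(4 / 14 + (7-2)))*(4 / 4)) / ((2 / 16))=-7632857317 / 6615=-1153871.10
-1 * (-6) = 6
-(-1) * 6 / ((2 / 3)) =9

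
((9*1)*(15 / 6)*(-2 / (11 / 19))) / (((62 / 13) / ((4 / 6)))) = -3705 / 341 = -10.87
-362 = -362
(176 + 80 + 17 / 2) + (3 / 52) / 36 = 165049 / 624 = 264.50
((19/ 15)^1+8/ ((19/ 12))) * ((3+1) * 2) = 50.55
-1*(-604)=604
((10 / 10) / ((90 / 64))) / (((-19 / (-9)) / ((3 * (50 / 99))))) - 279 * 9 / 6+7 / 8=-2092247 / 5016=-417.11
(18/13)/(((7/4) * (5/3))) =0.47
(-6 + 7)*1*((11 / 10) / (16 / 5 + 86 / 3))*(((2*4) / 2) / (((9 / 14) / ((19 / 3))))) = 2926 / 2151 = 1.36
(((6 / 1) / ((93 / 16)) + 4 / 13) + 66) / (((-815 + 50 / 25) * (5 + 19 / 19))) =-0.01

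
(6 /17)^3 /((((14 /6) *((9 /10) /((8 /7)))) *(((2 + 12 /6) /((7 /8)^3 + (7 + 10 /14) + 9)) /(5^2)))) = 4123125 /1586032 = 2.60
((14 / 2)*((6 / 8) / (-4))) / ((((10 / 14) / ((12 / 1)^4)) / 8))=-1524096 / 5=-304819.20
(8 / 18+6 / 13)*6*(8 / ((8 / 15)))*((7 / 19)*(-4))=-29680 / 247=-120.16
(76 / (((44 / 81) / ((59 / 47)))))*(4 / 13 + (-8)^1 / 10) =-2905632 / 33605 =-86.46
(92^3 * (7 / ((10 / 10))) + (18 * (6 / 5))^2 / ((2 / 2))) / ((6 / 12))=10902565.12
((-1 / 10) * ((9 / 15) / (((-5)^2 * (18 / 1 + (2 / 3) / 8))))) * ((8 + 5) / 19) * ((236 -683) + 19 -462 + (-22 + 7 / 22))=75699 / 914375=0.08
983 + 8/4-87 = 898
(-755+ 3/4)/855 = -3017/3420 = -0.88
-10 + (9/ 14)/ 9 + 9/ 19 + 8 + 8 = 1741/ 266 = 6.55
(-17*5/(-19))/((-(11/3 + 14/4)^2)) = -0.09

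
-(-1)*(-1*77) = -77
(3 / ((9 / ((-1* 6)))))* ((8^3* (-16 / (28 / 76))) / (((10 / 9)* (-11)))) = -3638.52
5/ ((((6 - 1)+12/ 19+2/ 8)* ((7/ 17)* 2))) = 3230/ 3129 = 1.03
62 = 62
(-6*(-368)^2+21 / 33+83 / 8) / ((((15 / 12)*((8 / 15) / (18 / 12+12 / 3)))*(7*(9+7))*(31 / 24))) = -643526127 / 13888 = -46336.85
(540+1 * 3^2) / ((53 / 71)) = 38979 / 53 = 735.45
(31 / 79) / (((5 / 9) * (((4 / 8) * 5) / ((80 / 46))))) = 4464 / 9085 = 0.49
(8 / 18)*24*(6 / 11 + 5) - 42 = 566 / 33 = 17.15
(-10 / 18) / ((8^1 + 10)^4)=-5 / 944784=-0.00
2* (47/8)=47/4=11.75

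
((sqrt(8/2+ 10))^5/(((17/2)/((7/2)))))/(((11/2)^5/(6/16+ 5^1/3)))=268912 * sqrt(14)/8213601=0.12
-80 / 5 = -16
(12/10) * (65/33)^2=1690/363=4.66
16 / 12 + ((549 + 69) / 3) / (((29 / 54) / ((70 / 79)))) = 2345204 / 6873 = 341.22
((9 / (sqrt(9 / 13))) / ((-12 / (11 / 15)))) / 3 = -11 * sqrt(13) / 180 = -0.22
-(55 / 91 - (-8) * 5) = -3695 / 91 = -40.60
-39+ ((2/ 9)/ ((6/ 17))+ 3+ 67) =854/ 27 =31.63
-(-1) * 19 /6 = 3.17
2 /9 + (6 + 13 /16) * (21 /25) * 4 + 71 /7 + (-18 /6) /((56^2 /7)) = 33.25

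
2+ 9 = 11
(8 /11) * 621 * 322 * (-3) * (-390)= 1871644320 /11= 170149483.64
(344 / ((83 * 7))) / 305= 344 / 177205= 0.00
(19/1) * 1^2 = 19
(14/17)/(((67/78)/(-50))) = -54600/1139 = -47.94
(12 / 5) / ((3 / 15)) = 12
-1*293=-293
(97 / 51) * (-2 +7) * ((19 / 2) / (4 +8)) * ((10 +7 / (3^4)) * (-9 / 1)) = -7528655 / 11016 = -683.43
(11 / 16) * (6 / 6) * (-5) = -55 / 16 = -3.44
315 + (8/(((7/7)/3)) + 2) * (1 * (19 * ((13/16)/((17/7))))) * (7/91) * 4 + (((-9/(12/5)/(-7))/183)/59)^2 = 63158997522913/172634931728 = 365.85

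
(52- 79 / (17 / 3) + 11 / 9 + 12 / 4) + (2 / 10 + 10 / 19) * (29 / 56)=34721233 / 813960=42.66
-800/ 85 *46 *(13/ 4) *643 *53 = -815169680/ 17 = -47951157.65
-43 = -43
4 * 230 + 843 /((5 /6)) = 9658 /5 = 1931.60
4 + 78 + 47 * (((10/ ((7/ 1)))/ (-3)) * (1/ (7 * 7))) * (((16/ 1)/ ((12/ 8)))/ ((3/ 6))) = 223054/ 3087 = 72.26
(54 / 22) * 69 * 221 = 411723 / 11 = 37429.36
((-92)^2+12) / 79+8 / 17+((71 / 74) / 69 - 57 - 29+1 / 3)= 50536365 / 2285786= 22.11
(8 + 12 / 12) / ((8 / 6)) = 27 / 4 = 6.75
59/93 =0.63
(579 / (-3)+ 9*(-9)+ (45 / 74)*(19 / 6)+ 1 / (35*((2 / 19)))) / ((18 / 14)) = -469313 / 2220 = -211.40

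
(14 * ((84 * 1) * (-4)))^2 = 22127616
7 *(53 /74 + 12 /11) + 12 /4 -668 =-531013 /814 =-652.35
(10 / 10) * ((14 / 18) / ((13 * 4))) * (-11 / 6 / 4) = -77 / 11232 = -0.01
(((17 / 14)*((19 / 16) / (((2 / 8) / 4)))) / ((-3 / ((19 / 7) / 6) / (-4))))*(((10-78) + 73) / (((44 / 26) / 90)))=1994525 / 539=3700.42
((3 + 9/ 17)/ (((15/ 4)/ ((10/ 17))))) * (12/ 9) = 640/ 867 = 0.74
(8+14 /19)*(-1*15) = -2490 /19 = -131.05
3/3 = 1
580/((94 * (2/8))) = 1160/47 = 24.68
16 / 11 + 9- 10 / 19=2075 / 209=9.93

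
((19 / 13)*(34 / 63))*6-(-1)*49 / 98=2857 / 546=5.23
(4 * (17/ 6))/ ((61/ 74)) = 2516/ 183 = 13.75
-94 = -94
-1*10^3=-1000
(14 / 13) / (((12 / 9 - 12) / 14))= -147 / 104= -1.41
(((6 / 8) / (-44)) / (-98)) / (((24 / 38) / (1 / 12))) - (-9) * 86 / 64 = 10012483 / 827904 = 12.09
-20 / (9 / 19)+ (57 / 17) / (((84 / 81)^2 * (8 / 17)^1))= -2009383 / 56448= -35.60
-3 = -3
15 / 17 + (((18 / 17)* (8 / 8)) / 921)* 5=4635 / 5219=0.89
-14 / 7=-2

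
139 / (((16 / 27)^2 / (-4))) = -1583.30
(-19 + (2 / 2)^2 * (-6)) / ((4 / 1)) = -6.25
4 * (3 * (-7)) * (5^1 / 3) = -140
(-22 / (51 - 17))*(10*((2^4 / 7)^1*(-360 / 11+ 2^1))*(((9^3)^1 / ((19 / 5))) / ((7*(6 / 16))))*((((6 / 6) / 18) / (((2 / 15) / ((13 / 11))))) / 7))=2847312000 / 1218679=2336.39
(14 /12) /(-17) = -7 /102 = -0.07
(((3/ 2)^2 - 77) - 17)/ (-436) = 367/ 1744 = 0.21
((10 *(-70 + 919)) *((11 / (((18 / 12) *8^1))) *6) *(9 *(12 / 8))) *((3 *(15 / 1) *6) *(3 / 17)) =510609825 / 17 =30035872.06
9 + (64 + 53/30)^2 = 4334.25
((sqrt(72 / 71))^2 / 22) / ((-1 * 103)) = -36 / 80443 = -0.00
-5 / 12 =-0.42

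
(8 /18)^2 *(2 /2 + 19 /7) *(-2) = -832 /567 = -1.47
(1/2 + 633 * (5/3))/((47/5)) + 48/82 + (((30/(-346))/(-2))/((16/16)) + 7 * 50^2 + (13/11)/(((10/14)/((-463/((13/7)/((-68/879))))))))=284378510382016/16116820995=17644.83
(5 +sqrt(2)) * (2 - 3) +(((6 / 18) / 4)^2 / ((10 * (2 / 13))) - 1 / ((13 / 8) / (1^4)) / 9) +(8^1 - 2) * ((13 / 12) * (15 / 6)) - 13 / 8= 119323 / 12480 - sqrt(2)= 8.15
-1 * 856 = -856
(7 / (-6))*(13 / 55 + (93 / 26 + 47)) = -169547 / 2860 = -59.28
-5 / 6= -0.83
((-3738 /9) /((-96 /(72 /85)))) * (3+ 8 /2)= 4361 /170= 25.65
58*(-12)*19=-13224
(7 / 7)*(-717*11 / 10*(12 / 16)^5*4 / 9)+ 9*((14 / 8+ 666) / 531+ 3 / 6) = -10174871 / 151040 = -67.37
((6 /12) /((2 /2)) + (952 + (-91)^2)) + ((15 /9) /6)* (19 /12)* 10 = 997693 /108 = 9237.90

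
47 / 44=1.07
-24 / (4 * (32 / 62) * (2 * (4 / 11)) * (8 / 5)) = -5115 / 512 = -9.99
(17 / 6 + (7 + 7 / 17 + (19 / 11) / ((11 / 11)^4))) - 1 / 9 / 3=120523 / 10098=11.94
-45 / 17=-2.65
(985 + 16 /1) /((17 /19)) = 19019 /17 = 1118.76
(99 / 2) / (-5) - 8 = -179 / 10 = -17.90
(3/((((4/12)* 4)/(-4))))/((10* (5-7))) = 9/20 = 0.45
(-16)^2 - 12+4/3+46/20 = 7429/30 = 247.63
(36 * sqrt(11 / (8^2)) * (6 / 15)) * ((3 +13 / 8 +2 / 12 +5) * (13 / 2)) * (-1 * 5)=-9165 * sqrt(11) / 16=-1899.80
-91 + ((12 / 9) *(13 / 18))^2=-65663 / 729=-90.07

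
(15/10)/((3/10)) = 5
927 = 927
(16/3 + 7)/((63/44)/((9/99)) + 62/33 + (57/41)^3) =112203388/184824643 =0.61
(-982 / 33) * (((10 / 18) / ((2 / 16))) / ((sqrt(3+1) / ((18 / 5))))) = -7856 / 33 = -238.06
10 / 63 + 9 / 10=667 / 630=1.06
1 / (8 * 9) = 1 / 72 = 0.01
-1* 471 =-471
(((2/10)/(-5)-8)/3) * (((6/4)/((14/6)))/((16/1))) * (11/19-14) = 30753/21280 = 1.45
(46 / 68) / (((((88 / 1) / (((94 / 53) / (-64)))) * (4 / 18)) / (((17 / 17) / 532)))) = -0.00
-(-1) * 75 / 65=15 / 13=1.15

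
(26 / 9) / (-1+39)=13 / 171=0.08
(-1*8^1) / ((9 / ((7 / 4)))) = -14 / 9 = -1.56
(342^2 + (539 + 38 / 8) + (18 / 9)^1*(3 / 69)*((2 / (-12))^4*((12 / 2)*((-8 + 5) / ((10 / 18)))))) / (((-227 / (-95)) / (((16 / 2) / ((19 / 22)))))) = 2378356816 / 5221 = 455536.64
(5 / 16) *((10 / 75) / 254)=1 / 6096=0.00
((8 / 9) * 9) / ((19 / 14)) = 112 / 19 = 5.89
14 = 14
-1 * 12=-12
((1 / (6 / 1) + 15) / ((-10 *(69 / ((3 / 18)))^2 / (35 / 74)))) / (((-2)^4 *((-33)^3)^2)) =-637 / 3144975524561198592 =-0.00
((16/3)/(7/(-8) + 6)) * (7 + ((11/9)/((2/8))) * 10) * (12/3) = 257536/1107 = 232.64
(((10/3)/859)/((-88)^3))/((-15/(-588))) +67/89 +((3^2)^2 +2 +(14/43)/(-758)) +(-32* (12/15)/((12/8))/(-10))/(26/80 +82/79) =582850441810950151313/6856697600683487040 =85.00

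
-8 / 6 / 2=-2 / 3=-0.67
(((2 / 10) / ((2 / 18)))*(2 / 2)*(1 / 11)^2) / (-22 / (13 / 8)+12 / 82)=-4797 / 4318490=-0.00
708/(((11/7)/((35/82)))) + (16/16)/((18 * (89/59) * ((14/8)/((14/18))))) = 625289788/3251259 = 192.32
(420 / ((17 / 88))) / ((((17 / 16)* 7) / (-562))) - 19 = -47483251 / 289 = -164301.91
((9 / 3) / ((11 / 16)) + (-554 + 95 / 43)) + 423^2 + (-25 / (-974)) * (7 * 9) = 178383.19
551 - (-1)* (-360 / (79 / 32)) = 32009 / 79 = 405.18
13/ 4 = 3.25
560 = 560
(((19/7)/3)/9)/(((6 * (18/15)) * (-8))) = -95/54432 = -0.00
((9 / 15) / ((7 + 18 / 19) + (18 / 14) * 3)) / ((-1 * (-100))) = 399 / 785000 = 0.00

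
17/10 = 1.70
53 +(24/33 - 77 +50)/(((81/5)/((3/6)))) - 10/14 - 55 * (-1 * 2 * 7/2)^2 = -2643.53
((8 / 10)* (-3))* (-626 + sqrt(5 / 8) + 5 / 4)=7497 / 5- 3* sqrt(10) / 5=1497.50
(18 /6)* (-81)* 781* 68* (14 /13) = -180673416 /13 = -13897955.08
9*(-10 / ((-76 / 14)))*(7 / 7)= 315 / 19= 16.58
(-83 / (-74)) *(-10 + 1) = -747 / 74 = -10.09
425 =425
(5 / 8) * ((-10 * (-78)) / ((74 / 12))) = 2925 / 37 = 79.05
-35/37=-0.95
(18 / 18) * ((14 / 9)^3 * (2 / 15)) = 5488 / 10935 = 0.50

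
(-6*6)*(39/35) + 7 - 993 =-1026.11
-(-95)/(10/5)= 95/2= 47.50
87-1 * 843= -756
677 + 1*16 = 693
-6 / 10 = -3 / 5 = -0.60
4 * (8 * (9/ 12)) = 24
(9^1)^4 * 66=433026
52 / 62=26 / 31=0.84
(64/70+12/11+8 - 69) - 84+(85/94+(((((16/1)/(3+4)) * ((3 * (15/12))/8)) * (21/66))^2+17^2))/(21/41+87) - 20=-1824636029603/11426775360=-159.68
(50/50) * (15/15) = 1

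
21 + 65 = 86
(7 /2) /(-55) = -7 /110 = -0.06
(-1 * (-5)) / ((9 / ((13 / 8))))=65 / 72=0.90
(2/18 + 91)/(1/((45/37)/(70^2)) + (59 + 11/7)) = 1435/64409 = 0.02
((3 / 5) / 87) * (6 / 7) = 6 / 1015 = 0.01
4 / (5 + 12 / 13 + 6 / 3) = 52 / 103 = 0.50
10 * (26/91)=20/7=2.86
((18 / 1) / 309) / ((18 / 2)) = 2 / 309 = 0.01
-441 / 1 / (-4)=441 / 4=110.25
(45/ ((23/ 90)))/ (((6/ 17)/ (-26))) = -298350/ 23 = -12971.74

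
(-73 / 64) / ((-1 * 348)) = 73 / 22272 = 0.00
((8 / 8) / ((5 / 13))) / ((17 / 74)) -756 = -63298 / 85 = -744.68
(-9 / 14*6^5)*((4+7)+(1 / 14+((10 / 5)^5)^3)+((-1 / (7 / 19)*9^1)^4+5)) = -32673802272408 / 16807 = -1944059158.23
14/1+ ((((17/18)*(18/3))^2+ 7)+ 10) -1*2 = 550/9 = 61.11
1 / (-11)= -1 / 11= -0.09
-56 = -56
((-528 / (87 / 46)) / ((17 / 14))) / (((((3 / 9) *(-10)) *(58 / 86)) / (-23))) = -168145824 / 71485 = -2352.18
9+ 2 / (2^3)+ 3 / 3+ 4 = 57 / 4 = 14.25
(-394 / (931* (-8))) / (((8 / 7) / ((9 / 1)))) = 1773 / 4256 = 0.42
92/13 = 7.08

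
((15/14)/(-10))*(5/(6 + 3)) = -5/84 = -0.06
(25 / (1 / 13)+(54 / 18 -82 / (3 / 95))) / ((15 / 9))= -6806 / 5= -1361.20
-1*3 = -3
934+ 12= 946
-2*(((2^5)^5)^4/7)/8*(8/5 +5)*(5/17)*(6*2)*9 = -1129476684803352396733562555990016/119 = -9491400712633213417929097000000.00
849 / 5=169.80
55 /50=11 /10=1.10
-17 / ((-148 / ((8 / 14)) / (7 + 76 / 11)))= 2601 / 2849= 0.91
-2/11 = -0.18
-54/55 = -0.98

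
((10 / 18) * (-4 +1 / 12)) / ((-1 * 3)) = 235 / 324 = 0.73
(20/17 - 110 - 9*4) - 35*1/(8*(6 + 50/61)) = -8229831/56576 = -145.47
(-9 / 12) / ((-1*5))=3 / 20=0.15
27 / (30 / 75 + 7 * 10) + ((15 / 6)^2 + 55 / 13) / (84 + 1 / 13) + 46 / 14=10217533 / 2693152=3.79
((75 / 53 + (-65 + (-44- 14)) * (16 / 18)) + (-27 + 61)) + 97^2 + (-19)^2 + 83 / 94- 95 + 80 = 144706645 / 14946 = 9681.96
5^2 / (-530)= -5 / 106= -0.05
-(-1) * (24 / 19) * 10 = 12.63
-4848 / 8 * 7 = -4242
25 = 25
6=6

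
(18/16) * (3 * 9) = 243/8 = 30.38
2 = 2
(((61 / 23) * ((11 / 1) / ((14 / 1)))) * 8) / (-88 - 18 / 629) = -844118 / 4457285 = -0.19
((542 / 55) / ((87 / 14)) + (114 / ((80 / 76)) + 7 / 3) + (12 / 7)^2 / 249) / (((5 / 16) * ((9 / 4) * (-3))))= -46593718816 / 875726775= -53.21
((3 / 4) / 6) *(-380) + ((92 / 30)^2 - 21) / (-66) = -351383 / 7425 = -47.32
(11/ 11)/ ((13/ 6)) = 0.46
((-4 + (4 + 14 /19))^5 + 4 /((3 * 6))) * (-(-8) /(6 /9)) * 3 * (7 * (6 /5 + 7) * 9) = 8172.31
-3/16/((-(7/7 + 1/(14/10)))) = 7/64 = 0.11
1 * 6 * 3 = 18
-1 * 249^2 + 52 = -61949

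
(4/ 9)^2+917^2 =68112025/ 81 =840889.20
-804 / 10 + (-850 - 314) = -1244.40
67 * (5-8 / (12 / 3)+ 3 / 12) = 871 / 4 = 217.75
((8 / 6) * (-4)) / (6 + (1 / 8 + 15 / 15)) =-128 / 171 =-0.75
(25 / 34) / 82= 25 / 2788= 0.01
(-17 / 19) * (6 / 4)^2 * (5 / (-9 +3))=255 / 152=1.68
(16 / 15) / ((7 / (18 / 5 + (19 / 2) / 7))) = 2776 / 3675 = 0.76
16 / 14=8 / 7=1.14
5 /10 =1 /2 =0.50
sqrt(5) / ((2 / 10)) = 5 *sqrt(5) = 11.18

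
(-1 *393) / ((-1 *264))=131 / 88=1.49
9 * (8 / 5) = 72 / 5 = 14.40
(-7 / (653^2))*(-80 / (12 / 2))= 280 / 1279227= 0.00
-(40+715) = -755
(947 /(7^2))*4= 3788 /49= 77.31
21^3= 9261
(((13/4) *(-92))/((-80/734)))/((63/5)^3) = 2743325/2000376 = 1.37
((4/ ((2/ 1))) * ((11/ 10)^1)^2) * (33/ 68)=3993/ 3400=1.17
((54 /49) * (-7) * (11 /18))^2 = 1089 /49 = 22.22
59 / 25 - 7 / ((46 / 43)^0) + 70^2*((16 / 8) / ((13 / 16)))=3918492 / 325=12056.90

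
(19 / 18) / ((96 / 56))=133 / 216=0.62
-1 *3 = -3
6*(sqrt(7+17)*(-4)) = -48*sqrt(6) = -117.58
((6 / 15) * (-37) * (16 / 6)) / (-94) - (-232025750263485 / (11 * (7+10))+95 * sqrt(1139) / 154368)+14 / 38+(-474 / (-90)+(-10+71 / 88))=1240779413170.56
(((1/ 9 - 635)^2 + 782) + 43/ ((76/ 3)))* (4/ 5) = 2486208937/ 7695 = 323094.08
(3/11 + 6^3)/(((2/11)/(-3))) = -7137/2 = -3568.50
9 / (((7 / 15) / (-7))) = -135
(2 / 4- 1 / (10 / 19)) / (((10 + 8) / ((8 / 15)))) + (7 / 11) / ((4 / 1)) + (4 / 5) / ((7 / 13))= 333331 / 207900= 1.60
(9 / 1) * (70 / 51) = 210 / 17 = 12.35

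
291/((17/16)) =4656/17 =273.88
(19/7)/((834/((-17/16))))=-323/93408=-0.00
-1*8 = -8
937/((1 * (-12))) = -937/12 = -78.08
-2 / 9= -0.22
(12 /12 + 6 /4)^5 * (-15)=-46875 /32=-1464.84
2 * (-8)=-16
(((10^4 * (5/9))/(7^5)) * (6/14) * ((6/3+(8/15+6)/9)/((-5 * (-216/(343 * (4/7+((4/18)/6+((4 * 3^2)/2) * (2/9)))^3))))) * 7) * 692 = 42067663063504000/723486239847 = 58145.77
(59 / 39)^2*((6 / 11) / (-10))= -3481 / 27885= -0.12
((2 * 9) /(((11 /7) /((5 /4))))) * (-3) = -945 /22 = -42.95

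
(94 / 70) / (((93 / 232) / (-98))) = -152656 / 465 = -328.29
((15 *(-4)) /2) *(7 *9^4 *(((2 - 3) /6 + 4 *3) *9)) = -146736765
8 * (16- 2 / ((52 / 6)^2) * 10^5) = -3578368 / 169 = -21173.78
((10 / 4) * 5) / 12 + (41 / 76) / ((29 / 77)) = 32717 / 13224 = 2.47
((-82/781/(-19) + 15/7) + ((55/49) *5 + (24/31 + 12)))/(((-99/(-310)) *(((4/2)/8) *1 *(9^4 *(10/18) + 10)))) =411434608/5846699551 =0.07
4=4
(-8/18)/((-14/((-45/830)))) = -1/581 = -0.00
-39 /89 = -0.44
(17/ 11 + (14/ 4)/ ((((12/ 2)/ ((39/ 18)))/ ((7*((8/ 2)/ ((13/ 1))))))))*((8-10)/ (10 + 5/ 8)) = -1352/ 1683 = -0.80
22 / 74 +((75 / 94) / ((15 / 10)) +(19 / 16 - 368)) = -10183119 / 27824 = -365.98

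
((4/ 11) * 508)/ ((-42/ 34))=-34544/ 231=-149.54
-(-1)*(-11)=-11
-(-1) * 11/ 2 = 11/ 2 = 5.50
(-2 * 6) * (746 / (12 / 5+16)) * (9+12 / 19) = -2047770 / 437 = -4685.97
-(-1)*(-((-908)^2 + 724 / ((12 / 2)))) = -2473754 / 3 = -824584.67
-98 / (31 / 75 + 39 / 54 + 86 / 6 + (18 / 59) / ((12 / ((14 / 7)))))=-2601900 / 412049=-6.31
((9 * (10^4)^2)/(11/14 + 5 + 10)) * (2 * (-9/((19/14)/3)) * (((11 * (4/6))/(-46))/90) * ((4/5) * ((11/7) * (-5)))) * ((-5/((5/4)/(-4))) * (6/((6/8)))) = -312238080000000/96577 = -3233048034.21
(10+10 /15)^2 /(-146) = -512 /657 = -0.78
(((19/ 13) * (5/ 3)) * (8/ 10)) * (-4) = -304/ 39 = -7.79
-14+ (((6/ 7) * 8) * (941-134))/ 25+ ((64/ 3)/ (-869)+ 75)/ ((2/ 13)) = 633868979/ 912450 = 694.69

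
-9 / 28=-0.32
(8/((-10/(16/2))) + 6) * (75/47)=-30/47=-0.64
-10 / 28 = -5 / 14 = -0.36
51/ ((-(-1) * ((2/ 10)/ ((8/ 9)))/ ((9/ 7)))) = 2040/ 7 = 291.43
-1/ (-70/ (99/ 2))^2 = -9801/ 19600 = -0.50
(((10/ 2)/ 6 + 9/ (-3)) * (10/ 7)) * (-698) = 45370/ 21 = 2160.48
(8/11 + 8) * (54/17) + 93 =22575/187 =120.72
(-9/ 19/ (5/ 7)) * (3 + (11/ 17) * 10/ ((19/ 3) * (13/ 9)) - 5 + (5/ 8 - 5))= 11994507/ 3191240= 3.76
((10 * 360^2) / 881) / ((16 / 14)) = 1134000 / 881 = 1287.17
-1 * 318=-318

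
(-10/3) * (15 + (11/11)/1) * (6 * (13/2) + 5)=-7040/3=-2346.67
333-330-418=-415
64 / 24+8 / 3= 16 / 3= 5.33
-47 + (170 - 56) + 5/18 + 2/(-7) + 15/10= 4315/63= 68.49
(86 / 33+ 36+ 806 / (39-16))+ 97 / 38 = 76.20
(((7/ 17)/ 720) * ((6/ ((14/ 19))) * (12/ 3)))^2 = 361/ 1040400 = 0.00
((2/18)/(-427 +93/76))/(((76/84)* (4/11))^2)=-5929/2459284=-0.00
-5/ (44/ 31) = -155/ 44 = -3.52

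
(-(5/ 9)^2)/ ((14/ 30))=-125/ 189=-0.66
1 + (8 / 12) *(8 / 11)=49 / 33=1.48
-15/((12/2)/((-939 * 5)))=23475/2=11737.50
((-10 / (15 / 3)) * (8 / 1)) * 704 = -11264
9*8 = 72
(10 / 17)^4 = 10000 / 83521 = 0.12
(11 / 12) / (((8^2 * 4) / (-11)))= -121 / 3072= -0.04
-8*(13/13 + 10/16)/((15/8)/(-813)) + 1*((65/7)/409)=80691117/14315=5636.82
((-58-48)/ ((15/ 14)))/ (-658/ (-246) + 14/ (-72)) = -104304/ 2615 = -39.89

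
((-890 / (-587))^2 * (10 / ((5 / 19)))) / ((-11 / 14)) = -421397200 / 3790259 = -111.18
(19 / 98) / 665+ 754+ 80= 2860621 / 3430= 834.00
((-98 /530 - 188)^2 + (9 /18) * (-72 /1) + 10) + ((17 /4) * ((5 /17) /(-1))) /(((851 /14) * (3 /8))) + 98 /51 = 35389.43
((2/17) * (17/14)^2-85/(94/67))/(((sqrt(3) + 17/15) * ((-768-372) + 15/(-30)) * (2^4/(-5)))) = 22173525/2027713198-19564875 * sqrt(3)/2027713198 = -0.01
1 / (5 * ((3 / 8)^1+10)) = 8 / 415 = 0.02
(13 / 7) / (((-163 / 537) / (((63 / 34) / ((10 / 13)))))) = -816777 / 55420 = -14.74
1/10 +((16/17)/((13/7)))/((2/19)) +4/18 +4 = 181729/19890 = 9.14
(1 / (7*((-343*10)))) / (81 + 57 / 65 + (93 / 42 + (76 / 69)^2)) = -61893 / 126766681909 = -0.00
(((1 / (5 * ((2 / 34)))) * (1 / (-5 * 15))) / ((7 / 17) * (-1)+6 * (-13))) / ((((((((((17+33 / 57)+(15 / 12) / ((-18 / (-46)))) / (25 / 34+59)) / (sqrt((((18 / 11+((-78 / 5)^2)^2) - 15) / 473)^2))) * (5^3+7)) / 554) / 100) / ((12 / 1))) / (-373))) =-42722206857957268944 / 109276934284375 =-390953.56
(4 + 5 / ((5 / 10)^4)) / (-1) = -84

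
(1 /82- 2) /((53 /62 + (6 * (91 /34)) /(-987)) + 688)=-4037347 /1399071085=-0.00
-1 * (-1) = 1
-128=-128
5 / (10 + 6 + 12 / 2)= 5 / 22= 0.23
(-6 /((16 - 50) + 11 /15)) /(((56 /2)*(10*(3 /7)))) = 0.00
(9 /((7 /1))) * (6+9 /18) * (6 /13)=27 /7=3.86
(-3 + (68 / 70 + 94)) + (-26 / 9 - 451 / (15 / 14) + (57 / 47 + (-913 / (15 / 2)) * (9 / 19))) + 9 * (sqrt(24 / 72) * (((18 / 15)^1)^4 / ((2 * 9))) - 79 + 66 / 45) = -305514833 / 281295 + 216 * sqrt(3) / 625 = -1085.50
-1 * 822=-822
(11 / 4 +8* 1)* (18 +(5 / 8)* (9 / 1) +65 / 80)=16813 / 64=262.70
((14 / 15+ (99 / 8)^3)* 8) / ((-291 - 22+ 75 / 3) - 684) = -14561653 / 933120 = -15.61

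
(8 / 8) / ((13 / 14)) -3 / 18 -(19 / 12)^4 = -1448797 / 269568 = -5.37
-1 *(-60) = 60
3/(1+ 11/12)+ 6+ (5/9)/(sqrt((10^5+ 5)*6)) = sqrt(66670)/360018+ 174/23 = 7.57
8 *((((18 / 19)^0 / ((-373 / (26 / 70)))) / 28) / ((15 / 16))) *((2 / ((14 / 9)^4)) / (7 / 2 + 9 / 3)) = -17496 / 1097076925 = -0.00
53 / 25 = 2.12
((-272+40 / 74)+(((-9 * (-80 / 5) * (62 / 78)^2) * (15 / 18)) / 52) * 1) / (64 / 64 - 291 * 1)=32922217 / 35360715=0.93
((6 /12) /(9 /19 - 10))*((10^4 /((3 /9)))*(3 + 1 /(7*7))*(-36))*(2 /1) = 342424.17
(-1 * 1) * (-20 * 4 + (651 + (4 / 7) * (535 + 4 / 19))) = -116619 / 133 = -876.83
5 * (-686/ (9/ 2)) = -6860/ 9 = -762.22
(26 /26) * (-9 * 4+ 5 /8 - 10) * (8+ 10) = -3267 /4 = -816.75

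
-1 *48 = -48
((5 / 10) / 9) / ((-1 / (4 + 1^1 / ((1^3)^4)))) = -5 / 18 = -0.28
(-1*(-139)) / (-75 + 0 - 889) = -0.14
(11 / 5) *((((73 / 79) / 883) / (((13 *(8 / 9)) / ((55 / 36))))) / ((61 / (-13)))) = -8833 / 136165664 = -0.00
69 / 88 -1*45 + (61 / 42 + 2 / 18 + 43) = 0.35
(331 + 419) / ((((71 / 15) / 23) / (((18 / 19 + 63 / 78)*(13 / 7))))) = 112168125 / 9443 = 11878.44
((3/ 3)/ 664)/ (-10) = -1/ 6640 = -0.00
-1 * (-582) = 582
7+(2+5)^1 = 14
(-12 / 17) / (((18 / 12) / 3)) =-24 / 17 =-1.41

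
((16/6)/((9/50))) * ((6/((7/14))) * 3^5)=43200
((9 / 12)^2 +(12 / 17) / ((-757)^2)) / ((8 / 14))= 613736823 / 623477312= 0.98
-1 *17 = -17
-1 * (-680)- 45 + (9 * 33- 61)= 871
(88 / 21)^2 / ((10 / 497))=274912 / 315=872.74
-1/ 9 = -0.11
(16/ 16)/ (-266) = -1/ 266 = -0.00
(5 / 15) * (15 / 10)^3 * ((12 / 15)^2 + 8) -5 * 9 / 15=168 / 25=6.72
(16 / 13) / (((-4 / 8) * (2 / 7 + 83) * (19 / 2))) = -448 / 144001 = -0.00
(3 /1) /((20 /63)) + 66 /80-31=-20.72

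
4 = 4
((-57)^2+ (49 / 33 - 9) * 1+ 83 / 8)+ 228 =918683 / 264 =3479.86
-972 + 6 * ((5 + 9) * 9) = -216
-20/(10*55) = -2/55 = -0.04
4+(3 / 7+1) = 38 / 7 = 5.43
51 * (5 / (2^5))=7.97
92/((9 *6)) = 46/27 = 1.70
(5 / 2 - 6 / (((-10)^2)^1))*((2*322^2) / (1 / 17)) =215040616 / 25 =8601624.64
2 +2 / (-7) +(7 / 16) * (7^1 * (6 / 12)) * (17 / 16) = 11975 / 3584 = 3.34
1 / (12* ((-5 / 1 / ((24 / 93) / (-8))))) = 1 / 1860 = 0.00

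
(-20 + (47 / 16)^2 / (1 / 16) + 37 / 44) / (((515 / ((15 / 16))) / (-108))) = -1695087 / 72512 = -23.38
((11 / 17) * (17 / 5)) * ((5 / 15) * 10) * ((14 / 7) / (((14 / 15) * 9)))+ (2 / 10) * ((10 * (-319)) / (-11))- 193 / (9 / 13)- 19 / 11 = -152986 / 693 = -220.76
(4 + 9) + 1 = 14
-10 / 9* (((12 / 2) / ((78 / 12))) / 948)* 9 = -10 / 1027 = -0.01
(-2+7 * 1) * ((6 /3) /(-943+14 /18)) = -9 /848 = -0.01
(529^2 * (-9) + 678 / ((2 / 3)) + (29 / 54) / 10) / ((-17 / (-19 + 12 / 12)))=-1359478051 / 510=-2665643.24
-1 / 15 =-0.07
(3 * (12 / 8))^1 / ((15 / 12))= 18 / 5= 3.60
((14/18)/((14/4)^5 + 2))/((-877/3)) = -0.00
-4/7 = -0.57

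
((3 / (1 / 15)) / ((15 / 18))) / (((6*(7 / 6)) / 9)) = 486 / 7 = 69.43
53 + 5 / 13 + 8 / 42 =14626 / 273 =53.58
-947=-947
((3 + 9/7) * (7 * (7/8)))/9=35/12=2.92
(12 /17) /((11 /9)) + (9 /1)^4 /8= 1227771 /1496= 820.70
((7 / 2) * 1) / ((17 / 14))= 49 / 17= 2.88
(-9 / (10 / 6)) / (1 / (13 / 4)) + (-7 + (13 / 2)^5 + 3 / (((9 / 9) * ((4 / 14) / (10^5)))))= 169852537 / 160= 1061578.36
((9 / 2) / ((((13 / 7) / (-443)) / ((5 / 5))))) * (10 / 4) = -139545 / 52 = -2683.56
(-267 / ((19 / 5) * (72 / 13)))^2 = 33466225 / 207936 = 160.94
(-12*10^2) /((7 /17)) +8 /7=-20392 /7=-2913.14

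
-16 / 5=-3.20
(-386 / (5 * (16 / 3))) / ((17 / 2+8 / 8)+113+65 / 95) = -11001 / 93620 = -0.12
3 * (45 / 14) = 135 / 14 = 9.64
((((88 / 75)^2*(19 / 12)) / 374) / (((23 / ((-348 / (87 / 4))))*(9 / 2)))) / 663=-53504 / 39371011875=-0.00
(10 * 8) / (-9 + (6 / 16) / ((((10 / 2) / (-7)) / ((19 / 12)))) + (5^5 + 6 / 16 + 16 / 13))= 166400 / 6482891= 0.03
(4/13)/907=4/11791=0.00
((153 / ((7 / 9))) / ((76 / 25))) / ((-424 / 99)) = -15.11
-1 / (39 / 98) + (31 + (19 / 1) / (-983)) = 1091372 / 38337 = 28.47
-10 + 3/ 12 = -39/ 4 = -9.75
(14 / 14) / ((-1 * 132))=-1 / 132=-0.01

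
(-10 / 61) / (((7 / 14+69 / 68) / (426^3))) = -52569967680 / 6283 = -8367016.98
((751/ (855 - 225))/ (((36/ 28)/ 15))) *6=751/ 9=83.44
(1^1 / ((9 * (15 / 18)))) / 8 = 1 / 60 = 0.02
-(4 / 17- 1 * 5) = 81 / 17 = 4.76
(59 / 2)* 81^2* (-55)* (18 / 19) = -191614005 / 19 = -10084947.63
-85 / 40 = -2.12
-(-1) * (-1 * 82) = -82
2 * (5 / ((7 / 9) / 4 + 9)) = 360 / 331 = 1.09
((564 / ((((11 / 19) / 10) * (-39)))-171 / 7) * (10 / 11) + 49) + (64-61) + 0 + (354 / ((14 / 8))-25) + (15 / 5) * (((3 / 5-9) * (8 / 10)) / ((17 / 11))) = -154657609 / 4679675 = -33.05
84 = 84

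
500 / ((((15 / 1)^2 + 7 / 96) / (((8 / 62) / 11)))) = 0.03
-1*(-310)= 310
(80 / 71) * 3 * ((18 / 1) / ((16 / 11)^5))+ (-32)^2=2404106557 / 2326528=1033.35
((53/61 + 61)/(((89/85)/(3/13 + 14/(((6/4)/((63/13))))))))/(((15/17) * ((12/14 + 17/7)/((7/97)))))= 10528391958/157457287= 66.87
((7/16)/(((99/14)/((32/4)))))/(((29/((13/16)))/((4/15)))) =637/172260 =0.00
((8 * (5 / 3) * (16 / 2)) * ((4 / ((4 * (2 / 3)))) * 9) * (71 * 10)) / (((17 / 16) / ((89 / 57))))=485299200 / 323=1502474.30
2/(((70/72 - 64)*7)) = -72/15883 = -0.00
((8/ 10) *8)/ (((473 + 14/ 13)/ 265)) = 22048/ 6163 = 3.58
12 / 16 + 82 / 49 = 475 / 196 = 2.42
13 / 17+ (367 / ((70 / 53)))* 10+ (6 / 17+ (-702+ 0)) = 247262 / 119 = 2077.83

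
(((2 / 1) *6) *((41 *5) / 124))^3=232608375 / 29791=7808.01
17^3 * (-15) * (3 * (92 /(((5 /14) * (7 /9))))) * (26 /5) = -1903807152 /5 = -380761430.40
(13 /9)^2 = 169 /81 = 2.09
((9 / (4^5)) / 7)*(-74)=-333 / 3584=-0.09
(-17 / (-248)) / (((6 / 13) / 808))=22321 / 186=120.01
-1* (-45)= 45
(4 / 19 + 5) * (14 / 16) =693 / 152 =4.56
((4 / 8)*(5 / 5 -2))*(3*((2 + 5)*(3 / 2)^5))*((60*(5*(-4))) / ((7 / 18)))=492075 / 2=246037.50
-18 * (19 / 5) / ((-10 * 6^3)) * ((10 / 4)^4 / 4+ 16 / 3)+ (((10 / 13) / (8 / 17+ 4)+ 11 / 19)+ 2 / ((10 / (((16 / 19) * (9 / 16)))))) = 37670287 / 28454400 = 1.32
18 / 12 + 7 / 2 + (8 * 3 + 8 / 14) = 207 / 7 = 29.57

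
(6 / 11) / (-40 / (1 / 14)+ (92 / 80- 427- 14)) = -120 / 219967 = -0.00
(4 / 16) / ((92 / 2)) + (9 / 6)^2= 415 / 184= 2.26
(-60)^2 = 3600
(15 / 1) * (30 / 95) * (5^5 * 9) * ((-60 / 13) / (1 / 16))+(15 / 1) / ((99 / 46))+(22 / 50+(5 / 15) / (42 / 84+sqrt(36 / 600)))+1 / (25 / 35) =-668249342018 / 67925 - 10 * sqrt(6) / 57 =-9838047.42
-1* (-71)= 71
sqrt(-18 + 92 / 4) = 2.24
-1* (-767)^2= -588289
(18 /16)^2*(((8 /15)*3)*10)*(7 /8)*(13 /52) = 567 /128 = 4.43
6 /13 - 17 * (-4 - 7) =2437 /13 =187.46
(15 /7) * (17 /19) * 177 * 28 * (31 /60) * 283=26397957 /19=1389366.16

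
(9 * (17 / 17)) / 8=9 / 8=1.12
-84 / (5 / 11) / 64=-231 / 80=-2.89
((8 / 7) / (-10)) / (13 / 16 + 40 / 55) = -704 / 9485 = -0.07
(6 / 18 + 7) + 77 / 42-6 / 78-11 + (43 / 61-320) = -1528295 / 4758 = -321.21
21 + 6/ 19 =405/ 19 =21.32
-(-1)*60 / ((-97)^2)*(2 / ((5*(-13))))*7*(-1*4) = 672 / 122317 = 0.01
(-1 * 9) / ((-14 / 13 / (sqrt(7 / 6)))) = 9.03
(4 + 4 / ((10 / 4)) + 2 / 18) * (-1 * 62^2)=-987908 / 45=-21953.51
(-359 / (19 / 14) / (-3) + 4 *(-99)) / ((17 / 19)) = -17546 / 51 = -344.04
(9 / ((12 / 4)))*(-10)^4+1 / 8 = 240001 / 8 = 30000.12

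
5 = 5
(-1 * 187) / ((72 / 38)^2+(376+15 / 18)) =-405042 / 823997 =-0.49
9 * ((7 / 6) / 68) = 21 / 136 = 0.15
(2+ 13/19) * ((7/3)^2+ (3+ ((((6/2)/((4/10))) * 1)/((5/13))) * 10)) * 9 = 93381/19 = 4914.79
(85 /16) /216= 0.02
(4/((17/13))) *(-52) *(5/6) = -6760/51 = -132.55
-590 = -590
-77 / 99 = -0.78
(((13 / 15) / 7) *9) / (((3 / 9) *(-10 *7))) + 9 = 21933 / 2450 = 8.95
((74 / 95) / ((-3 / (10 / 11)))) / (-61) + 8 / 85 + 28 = 91346416 / 3250995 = 28.10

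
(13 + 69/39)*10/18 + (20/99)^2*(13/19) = 19930960/2420847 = 8.23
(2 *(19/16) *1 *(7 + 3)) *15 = 1425/4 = 356.25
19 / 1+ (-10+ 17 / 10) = 107 / 10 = 10.70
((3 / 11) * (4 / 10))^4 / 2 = 648 / 9150625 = 0.00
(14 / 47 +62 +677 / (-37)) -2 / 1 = 42.00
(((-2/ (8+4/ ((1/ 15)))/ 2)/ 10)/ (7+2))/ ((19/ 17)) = -1/ 6840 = -0.00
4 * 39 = 156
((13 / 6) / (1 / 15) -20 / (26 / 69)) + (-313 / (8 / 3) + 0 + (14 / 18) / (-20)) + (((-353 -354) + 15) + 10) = -3837557 / 4680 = -819.99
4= 4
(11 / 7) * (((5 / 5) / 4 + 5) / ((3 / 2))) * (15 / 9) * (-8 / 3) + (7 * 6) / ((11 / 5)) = -530 / 99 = -5.35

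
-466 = -466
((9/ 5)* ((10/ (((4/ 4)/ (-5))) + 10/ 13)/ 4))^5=-1981355655168/ 371293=-5336366.85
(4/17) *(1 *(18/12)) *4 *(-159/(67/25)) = -95400/1139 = -83.76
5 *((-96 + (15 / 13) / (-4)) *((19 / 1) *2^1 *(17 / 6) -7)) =-1260095 / 26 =-48465.19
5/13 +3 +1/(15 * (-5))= 3287/975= 3.37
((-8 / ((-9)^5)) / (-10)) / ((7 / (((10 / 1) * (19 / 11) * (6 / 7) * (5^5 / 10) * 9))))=-95000 / 1178793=-0.08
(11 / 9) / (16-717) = -11 / 6309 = -0.00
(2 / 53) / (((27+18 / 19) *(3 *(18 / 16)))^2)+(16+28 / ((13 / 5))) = 3791156851340 / 141623653041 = 26.77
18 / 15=1.20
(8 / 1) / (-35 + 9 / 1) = -0.31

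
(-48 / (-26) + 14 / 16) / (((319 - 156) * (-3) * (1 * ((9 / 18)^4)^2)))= -9056 / 6357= -1.42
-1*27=-27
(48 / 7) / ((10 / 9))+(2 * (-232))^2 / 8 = 942136 / 35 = 26918.17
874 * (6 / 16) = 1311 / 4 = 327.75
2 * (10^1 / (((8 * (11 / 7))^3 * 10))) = 343 / 340736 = 0.00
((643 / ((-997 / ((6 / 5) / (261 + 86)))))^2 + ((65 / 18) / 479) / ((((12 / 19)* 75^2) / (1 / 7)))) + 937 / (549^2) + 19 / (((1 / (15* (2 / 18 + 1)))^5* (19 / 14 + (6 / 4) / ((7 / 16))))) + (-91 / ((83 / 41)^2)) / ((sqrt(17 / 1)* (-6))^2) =538412937664828862618359704544804301 / 105454449263983907517854067000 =5105644.58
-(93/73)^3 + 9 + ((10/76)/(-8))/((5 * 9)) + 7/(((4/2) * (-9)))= 2321376917/354783504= 6.54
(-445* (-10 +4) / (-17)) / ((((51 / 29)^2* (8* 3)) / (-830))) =155311675 / 88434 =1756.24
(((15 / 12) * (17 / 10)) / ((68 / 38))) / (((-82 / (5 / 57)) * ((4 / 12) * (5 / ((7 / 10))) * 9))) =-7 / 118080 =-0.00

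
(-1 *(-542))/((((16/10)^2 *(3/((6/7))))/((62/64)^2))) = 6510775/114688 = 56.77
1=1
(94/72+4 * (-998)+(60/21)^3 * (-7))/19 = -7327585/33516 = -218.63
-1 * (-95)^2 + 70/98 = -63170/7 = -9024.29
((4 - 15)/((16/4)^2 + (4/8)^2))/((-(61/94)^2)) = 388784/241865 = 1.61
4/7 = 0.57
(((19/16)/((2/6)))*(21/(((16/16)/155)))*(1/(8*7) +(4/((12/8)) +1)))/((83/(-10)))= -27344325/5312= -5147.65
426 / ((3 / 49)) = 6958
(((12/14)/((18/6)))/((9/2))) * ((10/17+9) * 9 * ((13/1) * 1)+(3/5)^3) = 1059704/14875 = 71.24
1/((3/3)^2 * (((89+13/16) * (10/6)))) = 16/2395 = 0.01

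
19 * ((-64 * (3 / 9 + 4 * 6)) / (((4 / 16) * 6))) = -177536 / 9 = -19726.22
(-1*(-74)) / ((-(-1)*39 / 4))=296 / 39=7.59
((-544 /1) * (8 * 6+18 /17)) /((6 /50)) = -222400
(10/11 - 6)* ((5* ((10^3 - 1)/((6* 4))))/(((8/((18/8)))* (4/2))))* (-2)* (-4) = -104895/88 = -1191.99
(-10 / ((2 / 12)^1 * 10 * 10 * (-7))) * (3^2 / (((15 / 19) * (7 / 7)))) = 171 / 175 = 0.98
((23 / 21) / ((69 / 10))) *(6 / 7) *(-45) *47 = -287.76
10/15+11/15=7/5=1.40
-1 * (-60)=60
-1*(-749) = 749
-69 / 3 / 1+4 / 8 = -45 / 2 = -22.50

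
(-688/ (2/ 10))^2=11833600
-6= -6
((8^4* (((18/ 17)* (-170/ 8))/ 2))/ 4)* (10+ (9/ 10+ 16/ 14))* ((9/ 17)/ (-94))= 4370112/ 5593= 781.35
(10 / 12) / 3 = 5 / 18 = 0.28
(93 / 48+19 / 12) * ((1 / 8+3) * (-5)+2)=-18421 / 384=-47.97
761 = 761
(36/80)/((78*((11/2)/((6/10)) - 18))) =-9/13780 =-0.00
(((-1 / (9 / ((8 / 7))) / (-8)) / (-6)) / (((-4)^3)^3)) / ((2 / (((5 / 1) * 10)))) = 25 / 99090432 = 0.00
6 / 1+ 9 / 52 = 321 / 52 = 6.17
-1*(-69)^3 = 328509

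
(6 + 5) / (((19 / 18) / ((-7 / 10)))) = -693 / 95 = -7.29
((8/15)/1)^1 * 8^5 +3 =262189/15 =17479.27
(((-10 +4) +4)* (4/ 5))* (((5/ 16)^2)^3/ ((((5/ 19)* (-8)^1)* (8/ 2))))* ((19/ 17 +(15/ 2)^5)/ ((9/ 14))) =1073142336875/ 164282499072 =6.53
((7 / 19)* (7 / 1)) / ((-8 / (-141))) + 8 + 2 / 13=105929 / 1976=53.61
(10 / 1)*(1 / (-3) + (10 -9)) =20 / 3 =6.67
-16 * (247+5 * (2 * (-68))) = 6928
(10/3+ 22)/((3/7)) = 59.11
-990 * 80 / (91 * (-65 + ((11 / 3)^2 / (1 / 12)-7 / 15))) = -594000 / 65429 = -9.08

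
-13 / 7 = -1.86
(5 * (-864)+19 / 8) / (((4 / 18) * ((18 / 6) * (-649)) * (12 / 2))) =34541 / 20768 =1.66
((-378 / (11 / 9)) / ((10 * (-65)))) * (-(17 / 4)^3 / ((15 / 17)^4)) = -60.26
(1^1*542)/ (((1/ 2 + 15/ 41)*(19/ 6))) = 266664/ 1349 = 197.68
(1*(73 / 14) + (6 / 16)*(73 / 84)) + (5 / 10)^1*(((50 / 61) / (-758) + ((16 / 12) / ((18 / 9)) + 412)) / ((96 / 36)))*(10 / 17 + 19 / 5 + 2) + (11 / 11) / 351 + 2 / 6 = 77278058940239 / 154505201760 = 500.16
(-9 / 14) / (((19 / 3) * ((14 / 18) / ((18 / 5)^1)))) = -2187 / 4655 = -0.47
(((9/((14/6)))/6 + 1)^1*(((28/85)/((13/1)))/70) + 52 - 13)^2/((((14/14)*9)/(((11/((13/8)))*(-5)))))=-200210004641152/35000681625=-5720.17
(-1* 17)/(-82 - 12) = 17/94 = 0.18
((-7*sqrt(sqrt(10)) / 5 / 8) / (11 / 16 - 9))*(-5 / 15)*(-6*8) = 32*10^(1 / 4) / 95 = 0.60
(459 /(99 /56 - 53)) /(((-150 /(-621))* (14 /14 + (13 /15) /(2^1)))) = -15962184 /616835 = -25.88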